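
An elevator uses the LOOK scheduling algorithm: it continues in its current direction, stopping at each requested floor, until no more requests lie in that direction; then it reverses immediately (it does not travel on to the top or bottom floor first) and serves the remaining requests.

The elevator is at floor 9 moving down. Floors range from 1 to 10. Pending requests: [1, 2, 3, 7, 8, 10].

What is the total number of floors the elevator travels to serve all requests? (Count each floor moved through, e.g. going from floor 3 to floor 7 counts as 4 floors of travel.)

Answer: 17

Derivation:
Start at floor 9 moving down, LOOK stop order: [8, 7, 3, 2, 1, 10]
  9 → 8: |8-9| = 1, total = 1
  8 → 7: |7-8| = 1, total = 2
  7 → 3: |3-7| = 4, total = 6
  3 → 2: |2-3| = 1, total = 7
  2 → 1: |1-2| = 1, total = 8
  1 → 10: |10-1| = 9, total = 17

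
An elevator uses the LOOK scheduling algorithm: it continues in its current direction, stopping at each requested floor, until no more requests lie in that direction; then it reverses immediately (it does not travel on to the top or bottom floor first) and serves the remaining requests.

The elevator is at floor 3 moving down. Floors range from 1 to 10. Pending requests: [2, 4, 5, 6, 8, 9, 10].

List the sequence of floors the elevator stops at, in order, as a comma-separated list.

Current: 3, moving DOWN
Serve below first (descending): [2]
Then reverse, serve above (ascending): [4, 5, 6, 8, 9, 10]

Answer: 2, 4, 5, 6, 8, 9, 10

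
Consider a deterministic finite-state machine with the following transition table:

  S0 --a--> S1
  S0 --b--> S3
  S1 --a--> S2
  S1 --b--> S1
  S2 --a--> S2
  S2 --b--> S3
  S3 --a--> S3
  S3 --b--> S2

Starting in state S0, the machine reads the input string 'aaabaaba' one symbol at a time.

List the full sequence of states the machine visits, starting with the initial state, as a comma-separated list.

Answer: S0, S1, S2, S2, S3, S3, S3, S2, S2

Derivation:
Start: S0
  read 'a': S0 --a--> S1
  read 'a': S1 --a--> S2
  read 'a': S2 --a--> S2
  read 'b': S2 --b--> S3
  read 'a': S3 --a--> S3
  read 'a': S3 --a--> S3
  read 'b': S3 --b--> S2
  read 'a': S2 --a--> S2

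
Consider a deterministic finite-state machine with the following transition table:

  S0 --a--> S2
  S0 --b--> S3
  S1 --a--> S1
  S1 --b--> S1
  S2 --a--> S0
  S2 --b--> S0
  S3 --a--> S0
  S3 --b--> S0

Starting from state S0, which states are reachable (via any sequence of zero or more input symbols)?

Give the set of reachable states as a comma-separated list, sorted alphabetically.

Answer: S0, S2, S3

Derivation:
BFS from S0:
  visit S0: S0--a-->S2 (new), S0--b-->S3 (new)
  visit S2: S2--a-->S0 (seen), S2--b-->S0 (seen)
  visit S3: S3--a-->S0 (seen), S3--b-->S0 (seen)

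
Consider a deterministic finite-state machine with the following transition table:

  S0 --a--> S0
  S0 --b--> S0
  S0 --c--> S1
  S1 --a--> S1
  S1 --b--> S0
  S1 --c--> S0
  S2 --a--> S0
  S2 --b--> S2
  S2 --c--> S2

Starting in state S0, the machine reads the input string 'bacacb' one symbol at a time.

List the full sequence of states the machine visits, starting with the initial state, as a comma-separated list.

Start: S0
  read 'b': S0 --b--> S0
  read 'a': S0 --a--> S0
  read 'c': S0 --c--> S1
  read 'a': S1 --a--> S1
  read 'c': S1 --c--> S0
  read 'b': S0 --b--> S0

Answer: S0, S0, S0, S1, S1, S0, S0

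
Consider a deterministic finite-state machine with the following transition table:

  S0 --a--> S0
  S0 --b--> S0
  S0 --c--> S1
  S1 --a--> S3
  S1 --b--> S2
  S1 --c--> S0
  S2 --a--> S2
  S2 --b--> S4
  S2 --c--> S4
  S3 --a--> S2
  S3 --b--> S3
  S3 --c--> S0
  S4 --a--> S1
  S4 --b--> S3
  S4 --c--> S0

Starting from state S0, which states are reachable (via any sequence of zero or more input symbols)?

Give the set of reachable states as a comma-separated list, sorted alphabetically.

BFS from S0:
  visit S0: S0--a-->S0 (seen), S0--b-->S0 (seen), S0--c-->S1 (new)
  visit S1: S1--a-->S3 (new), S1--b-->S2 (new), S1--c-->S0 (seen)
  visit S3: S3--a-->S2 (seen), S3--b-->S3 (seen), S3--c-->S0 (seen)
  visit S2: S2--a-->S2 (seen), S2--b-->S4 (new), S2--c-->S4 (seen)
  visit S4: S4--a-->S1 (seen), S4--b-->S3 (seen), S4--c-->S0 (seen)

Answer: S0, S1, S2, S3, S4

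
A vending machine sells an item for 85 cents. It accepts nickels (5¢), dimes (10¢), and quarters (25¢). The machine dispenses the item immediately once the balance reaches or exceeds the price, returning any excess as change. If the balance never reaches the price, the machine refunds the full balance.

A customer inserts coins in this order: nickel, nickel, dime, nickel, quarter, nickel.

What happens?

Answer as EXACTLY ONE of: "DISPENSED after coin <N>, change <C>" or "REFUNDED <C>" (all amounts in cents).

Price: 85¢
Coin 1 (nickel, 5¢): balance = 5¢
Coin 2 (nickel, 5¢): balance = 10¢
Coin 3 (dime, 10¢): balance = 20¢
Coin 4 (nickel, 5¢): balance = 25¢
Coin 5 (quarter, 25¢): balance = 50¢
Coin 6 (nickel, 5¢): balance = 55¢
All coins inserted, balance 55¢ < price 85¢ → REFUND 55¢

Answer: REFUNDED 55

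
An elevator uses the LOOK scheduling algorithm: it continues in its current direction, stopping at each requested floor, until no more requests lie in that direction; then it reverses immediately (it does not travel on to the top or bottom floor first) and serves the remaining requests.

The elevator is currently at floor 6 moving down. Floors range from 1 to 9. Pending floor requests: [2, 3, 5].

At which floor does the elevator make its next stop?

Answer: 5

Derivation:
Current floor: 6, direction: down
Requests above: []
Requests below: [2, 3, 5]
Moving down and requests lie below → nearest below is max([2, 3, 5]) = 5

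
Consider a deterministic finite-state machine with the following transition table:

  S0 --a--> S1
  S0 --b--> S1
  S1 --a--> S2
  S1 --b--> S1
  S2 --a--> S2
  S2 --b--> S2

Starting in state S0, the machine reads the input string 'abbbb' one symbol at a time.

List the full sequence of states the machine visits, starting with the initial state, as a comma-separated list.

Answer: S0, S1, S1, S1, S1, S1

Derivation:
Start: S0
  read 'a': S0 --a--> S1
  read 'b': S1 --b--> S1
  read 'b': S1 --b--> S1
  read 'b': S1 --b--> S1
  read 'b': S1 --b--> S1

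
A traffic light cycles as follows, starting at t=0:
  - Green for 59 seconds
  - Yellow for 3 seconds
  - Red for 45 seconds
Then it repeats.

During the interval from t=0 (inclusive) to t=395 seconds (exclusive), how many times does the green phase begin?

Answer: 4

Derivation:
Cycle = 59+3+45 = 107s
green phase starts at t = k*107 + 0 for k=0,1,2,...
Need k*107+0 < 395 → k < 3.692
k ∈ {0, ..., 3} → 4 starts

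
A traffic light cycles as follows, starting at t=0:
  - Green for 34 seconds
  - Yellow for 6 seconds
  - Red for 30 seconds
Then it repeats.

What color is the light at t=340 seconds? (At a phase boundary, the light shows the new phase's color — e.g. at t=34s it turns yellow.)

Cycle length = 34 + 6 + 30 = 70s
t = 340, phase_t = 340 mod 70 = 60
60 >= 40 → RED

Answer: red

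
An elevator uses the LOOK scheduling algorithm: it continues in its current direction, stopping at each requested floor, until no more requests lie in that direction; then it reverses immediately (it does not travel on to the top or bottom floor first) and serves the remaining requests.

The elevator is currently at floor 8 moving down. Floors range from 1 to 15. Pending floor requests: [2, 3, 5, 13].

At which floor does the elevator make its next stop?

Answer: 5

Derivation:
Current floor: 8, direction: down
Requests above: [13]
Requests below: [2, 3, 5]
Moving down and requests lie below → nearest below is max([2, 3, 5]) = 5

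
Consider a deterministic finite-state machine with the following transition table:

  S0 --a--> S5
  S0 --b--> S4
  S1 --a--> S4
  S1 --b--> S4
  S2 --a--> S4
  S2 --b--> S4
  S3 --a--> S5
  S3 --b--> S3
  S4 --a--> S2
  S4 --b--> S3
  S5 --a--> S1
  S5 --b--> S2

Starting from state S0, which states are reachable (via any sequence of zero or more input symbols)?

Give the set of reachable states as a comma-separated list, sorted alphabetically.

BFS from S0:
  visit S0: S0--a-->S5 (new), S0--b-->S4 (new)
  visit S5: S5--a-->S1 (new), S5--b-->S2 (new)
  visit S4: S4--a-->S2 (seen), S4--b-->S3 (new)
  visit S1: S1--a-->S4 (seen), S1--b-->S4 (seen)
  visit S2: S2--a-->S4 (seen), S2--b-->S4 (seen)
  visit S3: S3--a-->S5 (seen), S3--b-->S3 (seen)

Answer: S0, S1, S2, S3, S4, S5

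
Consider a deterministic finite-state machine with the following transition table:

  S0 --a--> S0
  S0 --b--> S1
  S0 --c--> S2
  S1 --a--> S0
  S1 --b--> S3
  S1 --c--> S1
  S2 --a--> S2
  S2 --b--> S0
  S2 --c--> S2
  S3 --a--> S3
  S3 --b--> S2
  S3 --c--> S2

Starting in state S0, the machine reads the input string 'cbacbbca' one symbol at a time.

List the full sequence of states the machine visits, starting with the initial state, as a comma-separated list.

Start: S0
  read 'c': S0 --c--> S2
  read 'b': S2 --b--> S0
  read 'a': S0 --a--> S0
  read 'c': S0 --c--> S2
  read 'b': S2 --b--> S0
  read 'b': S0 --b--> S1
  read 'c': S1 --c--> S1
  read 'a': S1 --a--> S0

Answer: S0, S2, S0, S0, S2, S0, S1, S1, S0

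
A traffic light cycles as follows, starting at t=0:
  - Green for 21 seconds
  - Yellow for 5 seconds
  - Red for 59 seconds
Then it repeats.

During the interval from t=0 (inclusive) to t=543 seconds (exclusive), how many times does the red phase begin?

Answer: 7

Derivation:
Cycle = 21+5+59 = 85s
red phase starts at t = k*85 + 26 for k=0,1,2,...
Need k*85+26 < 543 → k < 6.082
k ∈ {0, ..., 6} → 7 starts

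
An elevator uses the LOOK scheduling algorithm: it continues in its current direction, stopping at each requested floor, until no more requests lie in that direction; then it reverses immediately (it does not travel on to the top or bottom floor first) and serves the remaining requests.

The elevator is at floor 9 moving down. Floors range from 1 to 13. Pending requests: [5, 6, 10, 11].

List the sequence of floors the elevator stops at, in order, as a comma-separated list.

Answer: 6, 5, 10, 11

Derivation:
Current: 9, moving DOWN
Serve below first (descending): [6, 5]
Then reverse, serve above (ascending): [10, 11]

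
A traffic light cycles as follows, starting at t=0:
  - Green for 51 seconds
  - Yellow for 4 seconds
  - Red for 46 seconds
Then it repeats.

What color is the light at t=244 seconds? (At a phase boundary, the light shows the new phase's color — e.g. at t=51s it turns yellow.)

Cycle length = 51 + 4 + 46 = 101s
t = 244, phase_t = 244 mod 101 = 42
42 < 51 (green end) → GREEN

Answer: green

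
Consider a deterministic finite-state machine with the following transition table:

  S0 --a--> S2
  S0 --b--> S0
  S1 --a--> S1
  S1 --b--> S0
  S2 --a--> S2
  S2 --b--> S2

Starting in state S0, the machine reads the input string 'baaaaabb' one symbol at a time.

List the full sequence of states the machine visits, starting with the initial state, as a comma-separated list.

Start: S0
  read 'b': S0 --b--> S0
  read 'a': S0 --a--> S2
  read 'a': S2 --a--> S2
  read 'a': S2 --a--> S2
  read 'a': S2 --a--> S2
  read 'a': S2 --a--> S2
  read 'b': S2 --b--> S2
  read 'b': S2 --b--> S2

Answer: S0, S0, S2, S2, S2, S2, S2, S2, S2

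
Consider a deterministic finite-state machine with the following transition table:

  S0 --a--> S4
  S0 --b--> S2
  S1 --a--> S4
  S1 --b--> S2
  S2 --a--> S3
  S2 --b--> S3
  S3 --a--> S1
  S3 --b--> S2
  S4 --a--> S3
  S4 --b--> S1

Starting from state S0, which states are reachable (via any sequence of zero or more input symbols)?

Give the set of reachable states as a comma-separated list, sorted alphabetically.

BFS from S0:
  visit S0: S0--a-->S4 (new), S0--b-->S2 (new)
  visit S4: S4--a-->S3 (new), S4--b-->S1 (new)
  visit S2: S2--a-->S3 (seen), S2--b-->S3 (seen)
  visit S3: S3--a-->S1 (seen), S3--b-->S2 (seen)
  visit S1: S1--a-->S4 (seen), S1--b-->S2 (seen)

Answer: S0, S1, S2, S3, S4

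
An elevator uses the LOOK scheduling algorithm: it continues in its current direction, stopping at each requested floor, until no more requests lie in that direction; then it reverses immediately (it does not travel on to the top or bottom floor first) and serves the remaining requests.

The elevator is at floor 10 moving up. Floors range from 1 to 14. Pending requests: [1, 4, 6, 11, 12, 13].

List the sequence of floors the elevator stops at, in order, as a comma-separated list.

Current: 10, moving UP
Serve above first (ascending): [11, 12, 13]
Then reverse, serve below (descending): [6, 4, 1]

Answer: 11, 12, 13, 6, 4, 1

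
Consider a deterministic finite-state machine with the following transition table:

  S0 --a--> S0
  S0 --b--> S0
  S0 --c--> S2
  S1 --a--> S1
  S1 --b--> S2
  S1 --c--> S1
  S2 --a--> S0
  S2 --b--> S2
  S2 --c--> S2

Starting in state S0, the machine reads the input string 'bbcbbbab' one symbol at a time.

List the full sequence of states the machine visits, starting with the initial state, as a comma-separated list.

Start: S0
  read 'b': S0 --b--> S0
  read 'b': S0 --b--> S0
  read 'c': S0 --c--> S2
  read 'b': S2 --b--> S2
  read 'b': S2 --b--> S2
  read 'b': S2 --b--> S2
  read 'a': S2 --a--> S0
  read 'b': S0 --b--> S0

Answer: S0, S0, S0, S2, S2, S2, S2, S0, S0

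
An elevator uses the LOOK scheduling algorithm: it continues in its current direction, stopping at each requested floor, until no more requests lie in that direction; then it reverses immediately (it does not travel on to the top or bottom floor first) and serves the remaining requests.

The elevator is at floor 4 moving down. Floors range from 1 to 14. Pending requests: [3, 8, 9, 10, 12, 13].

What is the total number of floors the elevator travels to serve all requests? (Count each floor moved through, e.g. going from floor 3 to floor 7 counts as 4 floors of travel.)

Start at floor 4 moving down, LOOK stop order: [3, 8, 9, 10, 12, 13]
  4 → 3: |3-4| = 1, total = 1
  3 → 8: |8-3| = 5, total = 6
  8 → 9: |9-8| = 1, total = 7
  9 → 10: |10-9| = 1, total = 8
  10 → 12: |12-10| = 2, total = 10
  12 → 13: |13-12| = 1, total = 11

Answer: 11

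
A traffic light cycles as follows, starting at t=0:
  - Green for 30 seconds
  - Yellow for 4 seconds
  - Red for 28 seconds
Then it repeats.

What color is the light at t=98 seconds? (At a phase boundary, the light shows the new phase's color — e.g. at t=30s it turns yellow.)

Answer: red

Derivation:
Cycle length = 30 + 4 + 28 = 62s
t = 98, phase_t = 98 mod 62 = 36
36 >= 34 → RED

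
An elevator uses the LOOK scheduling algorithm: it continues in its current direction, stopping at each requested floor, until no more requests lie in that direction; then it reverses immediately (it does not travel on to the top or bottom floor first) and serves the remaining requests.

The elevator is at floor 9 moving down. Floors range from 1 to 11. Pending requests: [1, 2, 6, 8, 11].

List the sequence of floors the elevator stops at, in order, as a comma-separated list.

Answer: 8, 6, 2, 1, 11

Derivation:
Current: 9, moving DOWN
Serve below first (descending): [8, 6, 2, 1]
Then reverse, serve above (ascending): [11]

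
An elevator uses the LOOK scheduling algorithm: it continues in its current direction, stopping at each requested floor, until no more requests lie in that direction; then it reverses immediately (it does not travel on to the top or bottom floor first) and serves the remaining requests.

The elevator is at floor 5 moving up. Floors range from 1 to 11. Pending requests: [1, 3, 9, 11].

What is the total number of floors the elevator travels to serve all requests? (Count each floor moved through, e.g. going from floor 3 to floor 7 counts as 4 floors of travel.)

Start at floor 5 moving up, LOOK stop order: [9, 11, 3, 1]
  5 → 9: |9-5| = 4, total = 4
  9 → 11: |11-9| = 2, total = 6
  11 → 3: |3-11| = 8, total = 14
  3 → 1: |1-3| = 2, total = 16

Answer: 16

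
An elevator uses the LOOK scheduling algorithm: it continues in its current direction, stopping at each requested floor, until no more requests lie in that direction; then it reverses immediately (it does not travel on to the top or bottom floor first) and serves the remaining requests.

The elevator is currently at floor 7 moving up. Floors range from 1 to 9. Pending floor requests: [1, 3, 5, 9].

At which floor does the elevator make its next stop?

Answer: 9

Derivation:
Current floor: 7, direction: up
Requests above: [9]
Requests below: [1, 3, 5]
Moving up and requests lie above → nearest above is min([9]) = 9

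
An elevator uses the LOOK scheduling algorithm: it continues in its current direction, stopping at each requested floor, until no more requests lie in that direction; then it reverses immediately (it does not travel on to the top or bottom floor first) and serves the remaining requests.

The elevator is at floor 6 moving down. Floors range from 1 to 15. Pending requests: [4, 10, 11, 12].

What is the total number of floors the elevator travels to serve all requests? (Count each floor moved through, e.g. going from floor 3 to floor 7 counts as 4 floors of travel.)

Start at floor 6 moving down, LOOK stop order: [4, 10, 11, 12]
  6 → 4: |4-6| = 2, total = 2
  4 → 10: |10-4| = 6, total = 8
  10 → 11: |11-10| = 1, total = 9
  11 → 12: |12-11| = 1, total = 10

Answer: 10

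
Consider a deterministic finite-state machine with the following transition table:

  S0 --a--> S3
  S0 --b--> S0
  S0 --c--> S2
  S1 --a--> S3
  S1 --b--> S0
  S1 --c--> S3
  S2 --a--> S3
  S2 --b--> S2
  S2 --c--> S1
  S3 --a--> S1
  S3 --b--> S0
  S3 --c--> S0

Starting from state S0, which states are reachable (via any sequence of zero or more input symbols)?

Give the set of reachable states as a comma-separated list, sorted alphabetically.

BFS from S0:
  visit S0: S0--a-->S3 (new), S0--b-->S0 (seen), S0--c-->S2 (new)
  visit S3: S3--a-->S1 (new), S3--b-->S0 (seen), S3--c-->S0 (seen)
  visit S2: S2--a-->S3 (seen), S2--b-->S2 (seen), S2--c-->S1 (seen)
  visit S1: S1--a-->S3 (seen), S1--b-->S0 (seen), S1--c-->S3 (seen)

Answer: S0, S1, S2, S3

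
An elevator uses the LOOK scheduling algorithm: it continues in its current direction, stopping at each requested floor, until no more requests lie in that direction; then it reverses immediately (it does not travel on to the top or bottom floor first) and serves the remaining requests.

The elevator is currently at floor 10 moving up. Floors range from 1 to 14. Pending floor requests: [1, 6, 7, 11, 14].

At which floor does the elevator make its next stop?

Current floor: 10, direction: up
Requests above: [11, 14]
Requests below: [1, 6, 7]
Moving up and requests lie above → nearest above is min([11, 14]) = 11

Answer: 11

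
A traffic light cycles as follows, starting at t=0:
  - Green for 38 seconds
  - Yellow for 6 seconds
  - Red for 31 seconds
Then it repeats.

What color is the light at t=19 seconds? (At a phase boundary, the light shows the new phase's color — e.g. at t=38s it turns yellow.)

Answer: green

Derivation:
Cycle length = 38 + 6 + 31 = 75s
t = 19, phase_t = 19 mod 75 = 19
19 < 38 (green end) → GREEN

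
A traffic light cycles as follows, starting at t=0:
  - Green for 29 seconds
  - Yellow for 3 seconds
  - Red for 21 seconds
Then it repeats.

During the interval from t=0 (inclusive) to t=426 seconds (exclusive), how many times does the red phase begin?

Cycle = 29+3+21 = 53s
red phase starts at t = k*53 + 32 for k=0,1,2,...
Need k*53+32 < 426 → k < 7.434
k ∈ {0, ..., 7} → 8 starts

Answer: 8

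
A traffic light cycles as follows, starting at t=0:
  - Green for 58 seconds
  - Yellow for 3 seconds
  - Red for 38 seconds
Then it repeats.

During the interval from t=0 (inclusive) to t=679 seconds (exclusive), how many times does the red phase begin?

Answer: 7

Derivation:
Cycle = 58+3+38 = 99s
red phase starts at t = k*99 + 61 for k=0,1,2,...
Need k*99+61 < 679 → k < 6.242
k ∈ {0, ..., 6} → 7 starts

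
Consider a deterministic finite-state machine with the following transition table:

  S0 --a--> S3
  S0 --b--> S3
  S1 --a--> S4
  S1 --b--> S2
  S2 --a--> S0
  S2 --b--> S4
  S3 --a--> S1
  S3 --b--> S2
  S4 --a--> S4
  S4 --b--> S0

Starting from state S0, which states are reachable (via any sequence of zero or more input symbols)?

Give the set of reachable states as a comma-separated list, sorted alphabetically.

BFS from S0:
  visit S0: S0--a-->S3 (new), S0--b-->S3 (seen)
  visit S3: S3--a-->S1 (new), S3--b-->S2 (new)
  visit S1: S1--a-->S4 (new), S1--b-->S2 (seen)
  visit S2: S2--a-->S0 (seen), S2--b-->S4 (seen)
  visit S4: S4--a-->S4 (seen), S4--b-->S0 (seen)

Answer: S0, S1, S2, S3, S4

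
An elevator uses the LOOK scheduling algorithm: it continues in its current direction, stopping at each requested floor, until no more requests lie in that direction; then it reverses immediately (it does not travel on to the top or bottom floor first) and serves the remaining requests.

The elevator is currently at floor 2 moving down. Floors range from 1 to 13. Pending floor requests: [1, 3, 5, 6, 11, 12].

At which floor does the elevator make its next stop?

Current floor: 2, direction: down
Requests above: [3, 5, 6, 11, 12]
Requests below: [1]
Moving down and requests lie below → nearest below is max([1]) = 1

Answer: 1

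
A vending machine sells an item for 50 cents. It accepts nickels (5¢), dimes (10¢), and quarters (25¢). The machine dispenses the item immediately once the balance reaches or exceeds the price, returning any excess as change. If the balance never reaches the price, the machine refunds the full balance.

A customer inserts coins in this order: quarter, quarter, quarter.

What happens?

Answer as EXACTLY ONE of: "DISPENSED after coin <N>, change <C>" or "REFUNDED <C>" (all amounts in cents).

Price: 50¢
Coin 1 (quarter, 25¢): balance = 25¢
Coin 2 (quarter, 25¢): balance = 50¢
  → balance >= price → DISPENSE, change = 50 - 50 = 0¢

Answer: DISPENSED after coin 2, change 0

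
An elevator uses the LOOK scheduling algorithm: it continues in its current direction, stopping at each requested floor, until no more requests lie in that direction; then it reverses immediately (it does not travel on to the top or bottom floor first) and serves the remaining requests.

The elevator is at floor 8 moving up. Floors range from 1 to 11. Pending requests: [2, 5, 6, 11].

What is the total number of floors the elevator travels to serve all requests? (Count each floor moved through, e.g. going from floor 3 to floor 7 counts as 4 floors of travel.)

Answer: 12

Derivation:
Start at floor 8 moving up, LOOK stop order: [11, 6, 5, 2]
  8 → 11: |11-8| = 3, total = 3
  11 → 6: |6-11| = 5, total = 8
  6 → 5: |5-6| = 1, total = 9
  5 → 2: |2-5| = 3, total = 12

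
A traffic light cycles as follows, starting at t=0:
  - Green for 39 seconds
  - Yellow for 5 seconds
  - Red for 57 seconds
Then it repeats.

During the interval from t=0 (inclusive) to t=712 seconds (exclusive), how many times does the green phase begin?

Cycle = 39+5+57 = 101s
green phase starts at t = k*101 + 0 for k=0,1,2,...
Need k*101+0 < 712 → k < 7.050
k ∈ {0, ..., 7} → 8 starts

Answer: 8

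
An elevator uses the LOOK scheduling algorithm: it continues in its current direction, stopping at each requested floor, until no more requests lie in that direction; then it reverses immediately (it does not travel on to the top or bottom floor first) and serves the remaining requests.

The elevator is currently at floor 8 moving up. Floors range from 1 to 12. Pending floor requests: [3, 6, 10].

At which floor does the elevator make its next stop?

Answer: 10

Derivation:
Current floor: 8, direction: up
Requests above: [10]
Requests below: [3, 6]
Moving up and requests lie above → nearest above is min([10]) = 10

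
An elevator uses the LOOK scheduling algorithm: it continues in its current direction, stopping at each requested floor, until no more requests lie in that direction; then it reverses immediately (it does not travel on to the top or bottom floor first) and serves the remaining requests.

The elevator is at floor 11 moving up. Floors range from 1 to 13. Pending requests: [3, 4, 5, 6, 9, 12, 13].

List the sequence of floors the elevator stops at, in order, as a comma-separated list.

Current: 11, moving UP
Serve above first (ascending): [12, 13]
Then reverse, serve below (descending): [9, 6, 5, 4, 3]

Answer: 12, 13, 9, 6, 5, 4, 3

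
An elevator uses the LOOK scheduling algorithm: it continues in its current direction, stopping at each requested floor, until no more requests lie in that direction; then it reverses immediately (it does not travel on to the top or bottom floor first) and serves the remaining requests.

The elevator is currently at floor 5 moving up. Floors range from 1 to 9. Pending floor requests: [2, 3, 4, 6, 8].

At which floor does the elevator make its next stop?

Current floor: 5, direction: up
Requests above: [6, 8]
Requests below: [2, 3, 4]
Moving up and requests lie above → nearest above is min([6, 8]) = 6

Answer: 6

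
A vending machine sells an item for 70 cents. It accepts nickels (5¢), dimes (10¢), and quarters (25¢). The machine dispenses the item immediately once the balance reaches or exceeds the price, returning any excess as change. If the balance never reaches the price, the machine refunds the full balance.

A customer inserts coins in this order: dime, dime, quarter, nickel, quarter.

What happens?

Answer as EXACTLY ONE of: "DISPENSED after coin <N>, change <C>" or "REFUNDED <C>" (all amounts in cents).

Answer: DISPENSED after coin 5, change 5

Derivation:
Price: 70¢
Coin 1 (dime, 10¢): balance = 10¢
Coin 2 (dime, 10¢): balance = 20¢
Coin 3 (quarter, 25¢): balance = 45¢
Coin 4 (nickel, 5¢): balance = 50¢
Coin 5 (quarter, 25¢): balance = 75¢
  → balance >= price → DISPENSE, change = 75 - 70 = 5¢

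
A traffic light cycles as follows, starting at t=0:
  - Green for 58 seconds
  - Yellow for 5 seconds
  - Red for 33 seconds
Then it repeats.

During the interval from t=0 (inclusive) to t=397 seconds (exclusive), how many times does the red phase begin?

Cycle = 58+5+33 = 96s
red phase starts at t = k*96 + 63 for k=0,1,2,...
Need k*96+63 < 397 → k < 3.479
k ∈ {0, ..., 3} → 4 starts

Answer: 4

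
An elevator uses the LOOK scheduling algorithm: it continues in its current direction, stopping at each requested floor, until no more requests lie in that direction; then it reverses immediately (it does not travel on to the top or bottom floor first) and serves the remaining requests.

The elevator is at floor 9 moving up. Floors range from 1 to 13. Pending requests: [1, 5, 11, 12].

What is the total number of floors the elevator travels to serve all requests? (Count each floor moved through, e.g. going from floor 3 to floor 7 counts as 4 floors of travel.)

Answer: 14

Derivation:
Start at floor 9 moving up, LOOK stop order: [11, 12, 5, 1]
  9 → 11: |11-9| = 2, total = 2
  11 → 12: |12-11| = 1, total = 3
  12 → 5: |5-12| = 7, total = 10
  5 → 1: |1-5| = 4, total = 14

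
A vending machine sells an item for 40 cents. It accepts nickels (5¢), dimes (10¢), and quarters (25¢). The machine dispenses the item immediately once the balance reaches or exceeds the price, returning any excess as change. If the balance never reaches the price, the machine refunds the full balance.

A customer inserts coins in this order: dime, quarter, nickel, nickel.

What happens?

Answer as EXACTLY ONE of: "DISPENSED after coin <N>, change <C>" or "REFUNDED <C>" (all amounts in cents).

Price: 40¢
Coin 1 (dime, 10¢): balance = 10¢
Coin 2 (quarter, 25¢): balance = 35¢
Coin 3 (nickel, 5¢): balance = 40¢
  → balance >= price → DISPENSE, change = 40 - 40 = 0¢

Answer: DISPENSED after coin 3, change 0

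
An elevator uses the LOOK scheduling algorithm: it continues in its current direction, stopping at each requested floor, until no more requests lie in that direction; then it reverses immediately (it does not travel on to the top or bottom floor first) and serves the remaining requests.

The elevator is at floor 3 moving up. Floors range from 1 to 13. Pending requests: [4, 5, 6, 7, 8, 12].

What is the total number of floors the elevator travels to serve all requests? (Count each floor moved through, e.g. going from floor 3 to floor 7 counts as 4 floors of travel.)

Answer: 9

Derivation:
Start at floor 3 moving up, LOOK stop order: [4, 5, 6, 7, 8, 12]
  3 → 4: |4-3| = 1, total = 1
  4 → 5: |5-4| = 1, total = 2
  5 → 6: |6-5| = 1, total = 3
  6 → 7: |7-6| = 1, total = 4
  7 → 8: |8-7| = 1, total = 5
  8 → 12: |12-8| = 4, total = 9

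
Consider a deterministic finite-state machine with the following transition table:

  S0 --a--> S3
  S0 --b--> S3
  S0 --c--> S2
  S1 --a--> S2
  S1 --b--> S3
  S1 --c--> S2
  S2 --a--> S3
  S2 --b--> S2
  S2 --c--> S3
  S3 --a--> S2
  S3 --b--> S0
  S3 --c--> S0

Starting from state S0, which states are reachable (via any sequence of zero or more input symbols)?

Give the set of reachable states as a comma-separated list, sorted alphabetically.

BFS from S0:
  visit S0: S0--a-->S3 (new), S0--b-->S3 (seen), S0--c-->S2 (new)
  visit S3: S3--a-->S2 (seen), S3--b-->S0 (seen), S3--c-->S0 (seen)
  visit S2: S2--a-->S3 (seen), S2--b-->S2 (seen), S2--c-->S3 (seen)

Answer: S0, S2, S3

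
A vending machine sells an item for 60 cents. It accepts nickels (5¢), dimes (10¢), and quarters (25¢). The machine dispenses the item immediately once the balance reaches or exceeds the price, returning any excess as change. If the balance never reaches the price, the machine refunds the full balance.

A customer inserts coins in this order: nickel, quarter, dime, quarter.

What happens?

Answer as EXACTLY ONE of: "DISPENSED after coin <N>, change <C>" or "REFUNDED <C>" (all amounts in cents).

Price: 60¢
Coin 1 (nickel, 5¢): balance = 5¢
Coin 2 (quarter, 25¢): balance = 30¢
Coin 3 (dime, 10¢): balance = 40¢
Coin 4 (quarter, 25¢): balance = 65¢
  → balance >= price → DISPENSE, change = 65 - 60 = 5¢

Answer: DISPENSED after coin 4, change 5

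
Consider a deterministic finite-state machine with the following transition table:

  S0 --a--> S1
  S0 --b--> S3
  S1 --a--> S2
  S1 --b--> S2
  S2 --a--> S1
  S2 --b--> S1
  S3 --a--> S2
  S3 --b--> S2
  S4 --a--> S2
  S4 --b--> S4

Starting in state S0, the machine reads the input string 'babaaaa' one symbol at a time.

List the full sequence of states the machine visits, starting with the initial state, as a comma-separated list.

Answer: S0, S3, S2, S1, S2, S1, S2, S1

Derivation:
Start: S0
  read 'b': S0 --b--> S3
  read 'a': S3 --a--> S2
  read 'b': S2 --b--> S1
  read 'a': S1 --a--> S2
  read 'a': S2 --a--> S1
  read 'a': S1 --a--> S2
  read 'a': S2 --a--> S1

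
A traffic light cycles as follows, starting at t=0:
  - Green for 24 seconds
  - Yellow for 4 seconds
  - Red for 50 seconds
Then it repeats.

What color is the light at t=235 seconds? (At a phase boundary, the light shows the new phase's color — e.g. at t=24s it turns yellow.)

Answer: green

Derivation:
Cycle length = 24 + 4 + 50 = 78s
t = 235, phase_t = 235 mod 78 = 1
1 < 24 (green end) → GREEN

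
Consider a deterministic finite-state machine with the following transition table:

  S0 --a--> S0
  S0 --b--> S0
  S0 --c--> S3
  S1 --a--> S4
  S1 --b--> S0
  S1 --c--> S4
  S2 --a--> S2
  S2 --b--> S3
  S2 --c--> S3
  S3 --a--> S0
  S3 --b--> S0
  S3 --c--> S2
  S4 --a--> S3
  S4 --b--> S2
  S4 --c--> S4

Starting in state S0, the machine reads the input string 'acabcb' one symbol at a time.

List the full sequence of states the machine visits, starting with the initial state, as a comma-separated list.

Answer: S0, S0, S3, S0, S0, S3, S0

Derivation:
Start: S0
  read 'a': S0 --a--> S0
  read 'c': S0 --c--> S3
  read 'a': S3 --a--> S0
  read 'b': S0 --b--> S0
  read 'c': S0 --c--> S3
  read 'b': S3 --b--> S0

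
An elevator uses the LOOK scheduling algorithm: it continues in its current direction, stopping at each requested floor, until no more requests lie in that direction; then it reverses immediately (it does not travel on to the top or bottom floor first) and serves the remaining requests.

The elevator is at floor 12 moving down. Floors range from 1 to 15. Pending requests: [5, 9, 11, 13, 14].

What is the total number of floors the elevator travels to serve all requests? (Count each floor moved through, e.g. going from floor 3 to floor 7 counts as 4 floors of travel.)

Answer: 16

Derivation:
Start at floor 12 moving down, LOOK stop order: [11, 9, 5, 13, 14]
  12 → 11: |11-12| = 1, total = 1
  11 → 9: |9-11| = 2, total = 3
  9 → 5: |5-9| = 4, total = 7
  5 → 13: |13-5| = 8, total = 15
  13 → 14: |14-13| = 1, total = 16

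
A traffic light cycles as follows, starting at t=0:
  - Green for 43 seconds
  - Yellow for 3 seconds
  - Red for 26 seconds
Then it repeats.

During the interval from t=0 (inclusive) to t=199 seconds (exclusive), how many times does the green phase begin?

Answer: 3

Derivation:
Cycle = 43+3+26 = 72s
green phase starts at t = k*72 + 0 for k=0,1,2,...
Need k*72+0 < 199 → k < 2.764
k ∈ {0, ..., 2} → 3 starts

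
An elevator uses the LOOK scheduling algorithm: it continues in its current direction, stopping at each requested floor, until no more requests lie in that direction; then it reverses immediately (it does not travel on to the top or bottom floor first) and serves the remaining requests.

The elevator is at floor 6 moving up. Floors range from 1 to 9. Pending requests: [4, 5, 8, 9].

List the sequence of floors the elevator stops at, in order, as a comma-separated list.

Current: 6, moving UP
Serve above first (ascending): [8, 9]
Then reverse, serve below (descending): [5, 4]

Answer: 8, 9, 5, 4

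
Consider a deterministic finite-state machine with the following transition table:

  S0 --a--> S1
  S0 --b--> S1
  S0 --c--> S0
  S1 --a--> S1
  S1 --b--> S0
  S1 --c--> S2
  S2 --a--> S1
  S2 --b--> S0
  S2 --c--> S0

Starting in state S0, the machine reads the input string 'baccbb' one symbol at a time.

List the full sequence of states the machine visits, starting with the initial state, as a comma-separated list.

Answer: S0, S1, S1, S2, S0, S1, S0

Derivation:
Start: S0
  read 'b': S0 --b--> S1
  read 'a': S1 --a--> S1
  read 'c': S1 --c--> S2
  read 'c': S2 --c--> S0
  read 'b': S0 --b--> S1
  read 'b': S1 --b--> S0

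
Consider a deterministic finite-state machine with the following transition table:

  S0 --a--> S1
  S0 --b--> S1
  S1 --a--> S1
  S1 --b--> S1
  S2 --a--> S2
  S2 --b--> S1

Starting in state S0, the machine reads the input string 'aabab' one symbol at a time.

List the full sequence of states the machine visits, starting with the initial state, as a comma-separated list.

Start: S0
  read 'a': S0 --a--> S1
  read 'a': S1 --a--> S1
  read 'b': S1 --b--> S1
  read 'a': S1 --a--> S1
  read 'b': S1 --b--> S1

Answer: S0, S1, S1, S1, S1, S1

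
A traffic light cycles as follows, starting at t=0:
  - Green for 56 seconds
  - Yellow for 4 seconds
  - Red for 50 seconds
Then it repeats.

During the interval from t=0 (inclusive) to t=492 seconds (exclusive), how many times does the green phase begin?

Cycle = 56+4+50 = 110s
green phase starts at t = k*110 + 0 for k=0,1,2,...
Need k*110+0 < 492 → k < 4.473
k ∈ {0, ..., 4} → 5 starts

Answer: 5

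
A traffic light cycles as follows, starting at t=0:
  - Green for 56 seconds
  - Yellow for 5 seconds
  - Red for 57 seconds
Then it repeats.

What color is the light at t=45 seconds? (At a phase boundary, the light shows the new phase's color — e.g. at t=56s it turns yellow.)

Cycle length = 56 + 5 + 57 = 118s
t = 45, phase_t = 45 mod 118 = 45
45 < 56 (green end) → GREEN

Answer: green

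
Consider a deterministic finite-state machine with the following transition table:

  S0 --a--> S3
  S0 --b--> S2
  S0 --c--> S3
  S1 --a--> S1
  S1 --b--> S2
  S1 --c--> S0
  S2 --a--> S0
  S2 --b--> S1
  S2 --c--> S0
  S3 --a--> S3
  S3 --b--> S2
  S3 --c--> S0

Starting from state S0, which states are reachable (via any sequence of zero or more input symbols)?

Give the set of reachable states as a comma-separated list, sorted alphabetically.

BFS from S0:
  visit S0: S0--a-->S3 (new), S0--b-->S2 (new), S0--c-->S3 (seen)
  visit S3: S3--a-->S3 (seen), S3--b-->S2 (seen), S3--c-->S0 (seen)
  visit S2: S2--a-->S0 (seen), S2--b-->S1 (new), S2--c-->S0 (seen)
  visit S1: S1--a-->S1 (seen), S1--b-->S2 (seen), S1--c-->S0 (seen)

Answer: S0, S1, S2, S3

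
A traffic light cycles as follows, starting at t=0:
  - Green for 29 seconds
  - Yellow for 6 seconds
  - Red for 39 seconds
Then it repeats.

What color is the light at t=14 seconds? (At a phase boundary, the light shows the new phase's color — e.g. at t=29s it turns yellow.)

Answer: green

Derivation:
Cycle length = 29 + 6 + 39 = 74s
t = 14, phase_t = 14 mod 74 = 14
14 < 29 (green end) → GREEN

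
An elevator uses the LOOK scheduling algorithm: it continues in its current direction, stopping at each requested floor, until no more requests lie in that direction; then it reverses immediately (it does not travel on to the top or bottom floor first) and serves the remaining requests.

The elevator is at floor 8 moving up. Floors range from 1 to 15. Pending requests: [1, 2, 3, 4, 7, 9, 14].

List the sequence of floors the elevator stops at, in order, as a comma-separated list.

Answer: 9, 14, 7, 4, 3, 2, 1

Derivation:
Current: 8, moving UP
Serve above first (ascending): [9, 14]
Then reverse, serve below (descending): [7, 4, 3, 2, 1]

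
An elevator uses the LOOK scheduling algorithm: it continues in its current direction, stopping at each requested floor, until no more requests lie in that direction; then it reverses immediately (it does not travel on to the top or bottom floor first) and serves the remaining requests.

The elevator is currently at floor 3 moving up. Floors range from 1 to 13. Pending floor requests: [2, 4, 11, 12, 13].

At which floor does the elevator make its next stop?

Current floor: 3, direction: up
Requests above: [4, 11, 12, 13]
Requests below: [2]
Moving up and requests lie above → nearest above is min([4, 11, 12, 13]) = 4

Answer: 4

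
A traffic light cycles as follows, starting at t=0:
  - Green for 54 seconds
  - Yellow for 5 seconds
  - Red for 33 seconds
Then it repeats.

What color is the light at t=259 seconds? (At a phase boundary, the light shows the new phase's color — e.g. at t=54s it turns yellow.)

Cycle length = 54 + 5 + 33 = 92s
t = 259, phase_t = 259 mod 92 = 75
75 >= 59 → RED

Answer: red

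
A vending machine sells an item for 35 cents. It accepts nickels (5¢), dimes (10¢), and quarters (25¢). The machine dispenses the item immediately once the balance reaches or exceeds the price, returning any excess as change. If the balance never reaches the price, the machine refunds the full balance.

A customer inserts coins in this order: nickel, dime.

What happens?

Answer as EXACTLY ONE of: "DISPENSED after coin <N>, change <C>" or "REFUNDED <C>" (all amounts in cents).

Answer: REFUNDED 15

Derivation:
Price: 35¢
Coin 1 (nickel, 5¢): balance = 5¢
Coin 2 (dime, 10¢): balance = 15¢
All coins inserted, balance 15¢ < price 35¢ → REFUND 15¢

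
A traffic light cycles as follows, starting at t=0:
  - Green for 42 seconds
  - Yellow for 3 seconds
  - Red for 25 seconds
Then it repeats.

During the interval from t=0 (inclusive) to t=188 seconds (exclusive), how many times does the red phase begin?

Cycle = 42+3+25 = 70s
red phase starts at t = k*70 + 45 for k=0,1,2,...
Need k*70+45 < 188 → k < 2.043
k ∈ {0, ..., 2} → 3 starts

Answer: 3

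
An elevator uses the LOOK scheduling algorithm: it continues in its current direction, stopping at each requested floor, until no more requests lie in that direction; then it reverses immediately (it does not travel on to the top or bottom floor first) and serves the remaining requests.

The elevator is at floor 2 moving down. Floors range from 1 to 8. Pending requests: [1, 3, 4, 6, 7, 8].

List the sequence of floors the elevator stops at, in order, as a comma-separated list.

Current: 2, moving DOWN
Serve below first (descending): [1]
Then reverse, serve above (ascending): [3, 4, 6, 7, 8]

Answer: 1, 3, 4, 6, 7, 8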